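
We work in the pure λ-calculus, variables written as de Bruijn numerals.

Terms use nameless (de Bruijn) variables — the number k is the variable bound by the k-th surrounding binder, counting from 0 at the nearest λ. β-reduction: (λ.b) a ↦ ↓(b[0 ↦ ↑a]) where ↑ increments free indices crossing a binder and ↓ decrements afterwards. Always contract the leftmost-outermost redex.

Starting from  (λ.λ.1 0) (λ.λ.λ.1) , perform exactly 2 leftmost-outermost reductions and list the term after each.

  start: (λ.λ.1 0) (λ.λ.λ.1)
  →1  λ.(λ.λ.λ.1) 0
  →2  λ.λ.λ.1

Answer: after 2 steps: λ.λ.λ.1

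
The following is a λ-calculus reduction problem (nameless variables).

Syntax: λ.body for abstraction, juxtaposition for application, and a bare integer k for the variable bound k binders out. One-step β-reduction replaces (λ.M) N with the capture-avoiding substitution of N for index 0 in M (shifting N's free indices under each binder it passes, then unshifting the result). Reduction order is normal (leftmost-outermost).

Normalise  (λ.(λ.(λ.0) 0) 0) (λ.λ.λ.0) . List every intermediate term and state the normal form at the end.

  start: (λ.(λ.(λ.0) 0) 0) (λ.λ.λ.0)
  →1  (λ.(λ.0) 0) (λ.λ.λ.0)
  →2  (λ.0) (λ.λ.λ.0)
  →3  λ.λ.λ.0

Answer: normal form = λ.λ.λ.0  (in 3 steps)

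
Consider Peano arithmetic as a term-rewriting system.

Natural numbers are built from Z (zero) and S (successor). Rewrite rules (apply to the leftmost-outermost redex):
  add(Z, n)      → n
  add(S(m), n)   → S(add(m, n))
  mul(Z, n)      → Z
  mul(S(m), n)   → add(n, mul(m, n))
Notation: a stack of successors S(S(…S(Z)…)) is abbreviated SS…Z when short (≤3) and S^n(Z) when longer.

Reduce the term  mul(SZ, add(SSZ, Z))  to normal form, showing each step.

  start: mul(SZ, add(SSZ, Z))
  [1] add(add(SSZ, Z), mul(Z, add(SSZ, Z)))
  [2] add(S(add(SZ, Z)), mul(Z, add(SSZ, Z)))
  [3] S(add(add(SZ, Z), mul(Z, add(SSZ, Z))))
  [4] S(add(S(add(Z, Z)), mul(Z, add(SSZ, Z))))
  [5] S(S(add(add(Z, Z), mul(Z, add(SSZ, Z)))))
  [6] S(S(add(Z, mul(Z, add(SSZ, Z)))))
  [7] S(S(mul(Z, add(SSZ, Z))))
  [8] SSZ

Answer: normal form = SSZ  (in 8 steps)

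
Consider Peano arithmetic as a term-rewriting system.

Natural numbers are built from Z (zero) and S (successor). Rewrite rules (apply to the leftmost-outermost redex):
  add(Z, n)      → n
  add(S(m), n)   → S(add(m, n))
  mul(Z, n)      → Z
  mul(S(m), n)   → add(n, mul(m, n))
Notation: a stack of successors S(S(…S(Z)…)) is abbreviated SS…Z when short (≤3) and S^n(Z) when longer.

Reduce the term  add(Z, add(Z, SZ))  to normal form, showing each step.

  start: add(Z, add(Z, SZ))
  →1  add(Z, SZ)
  →2  SZ

Answer: normal form = SZ  (in 2 steps)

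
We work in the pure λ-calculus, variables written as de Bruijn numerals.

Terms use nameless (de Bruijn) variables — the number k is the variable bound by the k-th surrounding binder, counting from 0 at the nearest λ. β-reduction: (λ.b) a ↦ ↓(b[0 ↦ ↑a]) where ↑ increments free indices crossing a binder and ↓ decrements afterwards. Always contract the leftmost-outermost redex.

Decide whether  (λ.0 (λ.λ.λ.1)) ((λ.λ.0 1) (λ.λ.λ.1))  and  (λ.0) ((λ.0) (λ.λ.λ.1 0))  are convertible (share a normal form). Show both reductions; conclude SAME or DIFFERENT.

Term A:
  start: (λ.0 (λ.λ.λ.1)) ((λ.λ.0 1) (λ.λ.λ.1))
  →1  (λ.λ.0 1) (λ.λ.λ.1) (λ.λ.λ.1)
  →2  (λ.0 (λ.λ.λ.1)) (λ.λ.λ.1)
  →3  (λ.λ.λ.1) (λ.λ.λ.1)
  →4  λ.λ.1

Term B:
  start: (λ.0) ((λ.0) (λ.λ.λ.1 0))
  →1  (λ.0) (λ.λ.λ.1 0)
  →2  λ.λ.λ.1 0

Answer: DIFFERENT — A ⇓ λ.λ.1, B ⇓ λ.λ.λ.1 0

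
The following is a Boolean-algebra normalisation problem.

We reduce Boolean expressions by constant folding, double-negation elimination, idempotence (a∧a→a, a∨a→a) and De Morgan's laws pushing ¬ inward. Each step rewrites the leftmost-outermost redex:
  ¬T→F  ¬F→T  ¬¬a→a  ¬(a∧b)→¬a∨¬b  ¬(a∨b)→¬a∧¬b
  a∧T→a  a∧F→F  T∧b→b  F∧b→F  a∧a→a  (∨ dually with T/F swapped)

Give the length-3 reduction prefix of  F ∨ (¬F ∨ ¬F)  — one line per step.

Answer: after 3 steps: T

Reduction:
  start: F ∨ (¬F ∨ ¬F)
  step 1: ¬F ∨ ¬F
  step 2: ¬F
  step 3: T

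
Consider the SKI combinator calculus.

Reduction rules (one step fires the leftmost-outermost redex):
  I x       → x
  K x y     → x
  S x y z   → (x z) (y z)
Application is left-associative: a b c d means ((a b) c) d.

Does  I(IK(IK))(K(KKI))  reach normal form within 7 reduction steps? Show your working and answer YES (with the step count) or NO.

  start: I(IK(IK))(K(KKI))
  step 1: IK(IK)(K(KKI))
  step 2: K(IK)(K(KKI))
  step 3: IK
  step 4: K

Answer: YES — reaches normal form K in 4 ≤ 7 steps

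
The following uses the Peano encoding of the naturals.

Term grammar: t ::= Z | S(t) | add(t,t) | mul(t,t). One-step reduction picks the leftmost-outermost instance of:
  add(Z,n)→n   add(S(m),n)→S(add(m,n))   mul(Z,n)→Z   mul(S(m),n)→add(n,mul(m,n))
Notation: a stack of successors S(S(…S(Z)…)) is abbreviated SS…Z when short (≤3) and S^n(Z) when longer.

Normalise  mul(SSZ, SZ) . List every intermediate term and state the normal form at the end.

Answer: normal form = SSZ  (in 7 steps)

Reduction:
  start: mul(SSZ, SZ)
  step 1: add(SZ, mul(SZ, SZ))
  step 2: S(add(Z, mul(SZ, SZ)))
  step 3: S(mul(SZ, SZ))
  step 4: S(add(SZ, mul(Z, SZ)))
  step 5: S(S(add(Z, mul(Z, SZ))))
  step 6: S(S(mul(Z, SZ)))
  step 7: SSZ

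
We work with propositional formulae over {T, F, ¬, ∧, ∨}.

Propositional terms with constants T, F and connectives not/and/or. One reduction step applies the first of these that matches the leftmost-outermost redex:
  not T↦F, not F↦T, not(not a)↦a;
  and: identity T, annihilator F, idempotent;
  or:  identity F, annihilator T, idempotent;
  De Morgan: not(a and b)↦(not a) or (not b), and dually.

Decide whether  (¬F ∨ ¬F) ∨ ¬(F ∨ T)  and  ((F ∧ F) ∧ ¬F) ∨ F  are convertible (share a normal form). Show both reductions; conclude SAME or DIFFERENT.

Term A:
  start: (¬F ∨ ¬F) ∨ ¬(F ∨ T)
  step 1: ¬F ∨ ¬(F ∨ T)
  step 2: T ∨ ¬(F ∨ T)
  step 3: T

Term B:
  start: ((F ∧ F) ∧ ¬F) ∨ F
  step 1: (F ∧ F) ∧ ¬F
  step 2: F ∧ ¬F
  step 3: F

Answer: DIFFERENT — A ⇓ T, B ⇓ F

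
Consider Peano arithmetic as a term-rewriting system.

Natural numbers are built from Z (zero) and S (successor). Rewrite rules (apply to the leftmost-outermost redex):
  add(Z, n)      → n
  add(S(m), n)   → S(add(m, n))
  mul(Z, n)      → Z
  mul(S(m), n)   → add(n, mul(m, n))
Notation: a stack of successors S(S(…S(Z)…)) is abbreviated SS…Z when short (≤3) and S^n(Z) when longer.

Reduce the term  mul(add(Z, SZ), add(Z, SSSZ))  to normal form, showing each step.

  start: mul(add(Z, SZ), add(Z, SSSZ))
  [1] mul(SZ, add(Z, SSSZ))
  [2] add(add(Z, SSSZ), mul(Z, add(Z, SSSZ)))
  [3] add(SSSZ, mul(Z, add(Z, SSSZ)))
  [4] S(add(SSZ, mul(Z, add(Z, SSSZ))))
  [5] S(S(add(SZ, mul(Z, add(Z, SSSZ)))))
  [6] S(S(S(add(Z, mul(Z, add(Z, SSSZ))))))
  [7] S(S(S(mul(Z, add(Z, SSSZ)))))
  [8] SSSZ

Answer: normal form = SSSZ  (in 8 steps)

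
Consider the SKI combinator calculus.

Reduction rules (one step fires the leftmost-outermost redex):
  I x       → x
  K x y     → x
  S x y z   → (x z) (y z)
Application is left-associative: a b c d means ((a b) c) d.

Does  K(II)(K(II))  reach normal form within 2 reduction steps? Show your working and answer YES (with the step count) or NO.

Answer: YES — reaches normal form I in 2 ≤ 2 steps

Reduction:
  start: K(II)(K(II))
  →1  II
  →2  I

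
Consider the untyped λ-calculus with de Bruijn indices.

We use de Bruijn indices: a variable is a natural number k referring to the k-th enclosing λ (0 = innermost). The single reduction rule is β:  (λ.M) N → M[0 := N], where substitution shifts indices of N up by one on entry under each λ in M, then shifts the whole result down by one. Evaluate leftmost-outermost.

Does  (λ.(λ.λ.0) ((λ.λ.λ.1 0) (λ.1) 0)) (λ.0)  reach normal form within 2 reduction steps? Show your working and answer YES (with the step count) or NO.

  start: (λ.(λ.λ.0) ((λ.λ.λ.1 0) (λ.1) 0)) (λ.0)
  [1] (λ.λ.0) ((λ.λ.λ.1 0) (λ.λ.0) (λ.0))
  [2] λ.0

Answer: YES — reaches normal form λ.0 in 2 ≤ 2 steps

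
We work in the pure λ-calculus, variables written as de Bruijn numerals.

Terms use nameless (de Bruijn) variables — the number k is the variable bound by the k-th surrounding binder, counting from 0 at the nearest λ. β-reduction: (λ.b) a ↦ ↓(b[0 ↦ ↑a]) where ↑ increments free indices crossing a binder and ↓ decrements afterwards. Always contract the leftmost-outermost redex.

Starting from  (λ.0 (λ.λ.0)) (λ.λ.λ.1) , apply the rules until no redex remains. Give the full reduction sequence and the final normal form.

Answer: normal form = λ.λ.1  (in 2 steps)

Reduction:
  start: (λ.0 (λ.λ.0)) (λ.λ.λ.1)
  step 1: (λ.λ.λ.1) (λ.λ.0)
  step 2: λ.λ.1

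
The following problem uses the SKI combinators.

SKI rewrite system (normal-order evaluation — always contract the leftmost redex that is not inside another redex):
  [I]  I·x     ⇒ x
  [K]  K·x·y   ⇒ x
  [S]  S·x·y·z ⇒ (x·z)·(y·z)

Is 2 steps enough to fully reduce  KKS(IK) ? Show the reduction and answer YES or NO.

  start: KKS(IK)
  →1  K(IK)
  →2  KK

Answer: YES — reaches normal form KK in 2 ≤ 2 steps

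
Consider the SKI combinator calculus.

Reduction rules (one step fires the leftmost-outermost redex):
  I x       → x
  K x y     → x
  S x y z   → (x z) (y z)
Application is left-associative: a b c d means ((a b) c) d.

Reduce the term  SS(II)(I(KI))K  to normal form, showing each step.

Answer: normal form = I  (in 9 steps)

Reduction:
  start: SS(II)(I(KI))K
  step 1: S(I(KI))(II(I(KI)))K
  step 2: I(KI)K(II(I(KI))K)
  step 3: KIK(II(I(KI))K)
  step 4: I(II(I(KI))K)
  step 5: II(I(KI))K
  step 6: I(I(KI))K
  step 7: I(KI)K
  step 8: KIK
  step 9: I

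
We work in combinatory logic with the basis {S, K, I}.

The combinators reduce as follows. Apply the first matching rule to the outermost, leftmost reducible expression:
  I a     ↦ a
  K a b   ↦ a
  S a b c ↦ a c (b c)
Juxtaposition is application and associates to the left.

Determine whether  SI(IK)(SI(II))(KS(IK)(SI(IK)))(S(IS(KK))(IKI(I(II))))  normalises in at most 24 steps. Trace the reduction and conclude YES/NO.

  start: SI(IK)(SI(II))(KS(IK)(SI(IK)))(S(IS(KK))(IKI(I(II))))
  [1] I(SI(II))(IK(SI(II)))(KS(IK)(SI(IK)))(S(IS(KK))(IKI(I(II))))
  [2] SI(II)(IK(SI(II)))(KS(IK)(SI(IK)))(S(IS(KK))(IKI(I(II))))
  [3] I(IK(SI(II)))(II(IK(SI(II))))(KS(IK)(SI(IK)))(S(IS(KK))(IKI(I(II))))
  [4] IK(SI(II))(II(IK(SI(II))))(KS(IK)(SI(IK)))(S(IS(KK))(IKI(I(II))))
  [5] K(SI(II))(II(IK(SI(II))))(KS(IK)(SI(IK)))(S(IS(KK))(IKI(I(II))))
  [6] SI(II)(KS(IK)(SI(IK)))(S(IS(KK))(IKI(I(II))))
  [7] I(KS(IK)(SI(IK)))(II(KS(IK)(SI(IK))))(S(IS(KK))(IKI(I(II))))
  [8] KS(IK)(SI(IK))(II(KS(IK)(SI(IK))))(S(IS(KK))(IKI(I(II))))
  [9] S(SI(IK))(II(KS(IK)(SI(IK))))(S(IS(KK))(IKI(I(II))))
  [10] SI(IK)(S(IS(KK))(IKI(I(II))))(II(KS(IK)(SI(IK)))(S(IS(KK))(IKI(I(II)))))
  [11] I(S(IS(KK))(IKI(I(II))))(IK(S(IS(KK))(IKI(I(II)))))(II(KS(IK)(SI(IK)))(S(IS(KK))(IKI(I(II)))))
  [12] S(IS(KK))(IKI(I(II)))(IK(S(IS(KK))(IKI(I(II)))))(II(KS(IK)(SI(IK)))(S(IS(KK))(IKI(I(II)))))
  [13] IS(KK)(IK(S(IS(KK))(IKI(I(II)))))(IKI(I(II))(IK(S(IS(KK))(IKI(I(II))))))(II(KS(IK)(SI(IK)))(S(IS(KK))(IKI(I(II)))))
  [14] S(KK)(IK(S(IS(KK))(IKI(I(II)))))(IKI(I(II))(IK(S(IS(KK))(IKI(I(II))))))(II(KS(IK)(SI(IK)))(S(IS(KK))(IKI(I(II)))))
  [15] KK(IKI(I(II))(IK(S(IS(KK))(IKI(I(II))))))(IK(S(IS(KK))(IKI(I(II))))(IKI(I(II))(IK(S(IS(KK))(IKI(I(II)))))))(II(KS(IK)(SI(IK)))(S(IS(KK))(IKI(I(II)))))
  [16] K(IK(S(IS(KK))(IKI(I(II))))(IKI(I(II))(IK(S(IS(KK))(IKI(I(II)))))))(II(KS(IK)(SI(IK)))(S(IS(KK))(IKI(I(II)))))
  [17] IK(S(IS(KK))(IKI(I(II))))(IKI(I(II))(IK(S(IS(KK))(IKI(I(II))))))
  [18] K(S(IS(KK))(IKI(I(II))))(IKI(I(II))(IK(S(IS(KK))(IKI(I(II))))))
  [19] S(IS(KK))(IKI(I(II)))
  [20] S(S(KK))(IKI(I(II)))
  [21] S(S(KK))(KI(I(II)))
  [22] S(S(KK))I

Answer: YES — reaches normal form S(S(KK))I in 22 ≤ 24 steps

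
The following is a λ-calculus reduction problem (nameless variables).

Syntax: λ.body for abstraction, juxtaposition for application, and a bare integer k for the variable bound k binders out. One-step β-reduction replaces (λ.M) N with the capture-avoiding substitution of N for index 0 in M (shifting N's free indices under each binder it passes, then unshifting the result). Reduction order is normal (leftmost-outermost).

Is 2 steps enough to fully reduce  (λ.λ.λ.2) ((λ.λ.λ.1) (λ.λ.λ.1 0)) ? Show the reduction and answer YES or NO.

  start: (λ.λ.λ.2) ((λ.λ.λ.1) (λ.λ.λ.1 0))
  [1] λ.λ.(λ.λ.λ.1) (λ.λ.λ.1 0)
  [2] λ.λ.λ.λ.1

Answer: YES — reaches normal form λ.λ.λ.λ.1 in 2 ≤ 2 steps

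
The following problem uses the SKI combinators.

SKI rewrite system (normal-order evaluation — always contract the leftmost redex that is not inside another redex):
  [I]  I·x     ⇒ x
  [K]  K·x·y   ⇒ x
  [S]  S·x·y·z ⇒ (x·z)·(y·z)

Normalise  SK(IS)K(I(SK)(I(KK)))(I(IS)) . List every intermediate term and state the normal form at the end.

  start: SK(IS)K(I(SK)(I(KK)))(I(IS))
  step 1: KK(ISK)(I(SK)(I(KK)))(I(IS))
  step 2: K(I(SK)(I(KK)))(I(IS))
  step 3: I(SK)(I(KK))
  step 4: SK(I(KK))
  step 5: SK(KK)

Answer: normal form = SK(KK)  (in 5 steps)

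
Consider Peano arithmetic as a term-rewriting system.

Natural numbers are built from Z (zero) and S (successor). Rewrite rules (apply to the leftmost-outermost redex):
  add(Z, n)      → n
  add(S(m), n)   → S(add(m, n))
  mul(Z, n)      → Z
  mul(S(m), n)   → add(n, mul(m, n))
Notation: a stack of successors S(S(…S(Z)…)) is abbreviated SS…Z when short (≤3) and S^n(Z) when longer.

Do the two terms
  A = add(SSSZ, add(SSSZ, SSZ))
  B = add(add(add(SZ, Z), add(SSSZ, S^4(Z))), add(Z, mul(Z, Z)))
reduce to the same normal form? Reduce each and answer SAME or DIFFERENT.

Term A:
  start: add(SSSZ, add(SSSZ, SSZ))
  [1] S(add(SSZ, add(SSSZ, SSZ)))
  [2] S(S(add(SZ, add(SSSZ, SSZ))))
  [3] S(S(S(add(Z, add(SSSZ, SSZ)))))
  [4] S(S(S(add(SSSZ, SSZ))))
  [5] S(S(S(S(add(SSZ, SSZ)))))
  [6] S(S(S(S(S(add(SZ, SSZ))))))
  [7] S(S(S(S(S(S(add(Z, SSZ)))))))
  [8] S^8(Z)

Term B:
  start: add(add(add(SZ, Z), add(SSSZ, S^4(Z))), add(Z, mul(Z, Z)))
  [1] add(add(S(add(Z, Z)), add(SSSZ, S^4(Z))), add(Z, mul(Z, Z)))
  [2] add(S(add(add(Z, Z), add(SSSZ, S^4(Z)))), add(Z, mul(Z, Z)))
  [3] S(add(add(add(Z, Z), add(SSSZ, S^4(Z))), add(Z, mul(Z, Z))))
  [4] S(add(add(Z, add(SSSZ, S^4(Z))), add(Z, mul(Z, Z))))
  [5] S(add(add(SSSZ, S^4(Z)), add(Z, mul(Z, Z))))
  [6] S(add(S(add(SSZ, S^4(Z))), add(Z, mul(Z, Z))))
  [7] S(S(add(add(SSZ, S^4(Z)), add(Z, mul(Z, Z)))))
  [8] S(S(add(S(add(SZ, S^4(Z))), add(Z, mul(Z, Z)))))
  [9] S(S(S(add(add(SZ, S^4(Z)), add(Z, mul(Z, Z))))))
  [10] S(S(S(add(S(add(Z, S^4(Z))), add(Z, mul(Z, Z))))))
  [11] S(S(S(S(add(add(Z, S^4(Z)), add(Z, mul(Z, Z)))))))
  [12] S(S(S(S(add(S^4(Z), add(Z, mul(Z, Z)))))))
  [13] S(S(S(S(S(add(SSSZ, add(Z, mul(Z, Z))))))))
  [14] S(S(S(S(S(S(add(SSZ, add(Z, mul(Z, Z)))))))))
  [15] S(S(S(S(S(S(S(add(SZ, add(Z, mul(Z, Z))))))))))
  [16] S(S(S(S(S(S(S(S(add(Z, add(Z, mul(Z, Z)))))))))))
  [17] S(S(S(S(S(S(S(S(add(Z, mul(Z, Z))))))))))
  [18] S(S(S(S(S(S(S(S(mul(Z, Z)))))))))
  [19] S^8(Z)

Answer: SAME — A ⇓ S^8(Z), B ⇓ S^8(Z)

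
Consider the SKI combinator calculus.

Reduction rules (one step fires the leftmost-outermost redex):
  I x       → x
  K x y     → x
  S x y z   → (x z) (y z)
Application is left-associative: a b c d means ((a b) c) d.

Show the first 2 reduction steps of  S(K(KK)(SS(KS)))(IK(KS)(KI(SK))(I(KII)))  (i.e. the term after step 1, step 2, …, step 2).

  start: S(K(KK)(SS(KS)))(IK(KS)(KI(SK))(I(KII)))
  →1  S(KK)(IK(KS)(KI(SK))(I(KII)))
  →2  S(KK)(K(KS)(KI(SK))(I(KII)))

Answer: after 2 steps: S(KK)(K(KS)(KI(SK))(I(KII)))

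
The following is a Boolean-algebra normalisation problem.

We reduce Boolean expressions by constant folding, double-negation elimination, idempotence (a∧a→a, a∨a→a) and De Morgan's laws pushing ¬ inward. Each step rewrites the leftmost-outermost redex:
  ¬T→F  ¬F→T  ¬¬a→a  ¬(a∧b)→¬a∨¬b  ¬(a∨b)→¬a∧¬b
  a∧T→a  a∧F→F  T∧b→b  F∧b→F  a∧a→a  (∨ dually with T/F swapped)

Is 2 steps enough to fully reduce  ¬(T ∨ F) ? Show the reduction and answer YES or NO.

  start: ¬(T ∨ F)
  →1  ¬T ∧ ¬F
  →2  F ∧ ¬F

Answer: NO — after 2 steps the term is F ∧ ¬F, not yet normal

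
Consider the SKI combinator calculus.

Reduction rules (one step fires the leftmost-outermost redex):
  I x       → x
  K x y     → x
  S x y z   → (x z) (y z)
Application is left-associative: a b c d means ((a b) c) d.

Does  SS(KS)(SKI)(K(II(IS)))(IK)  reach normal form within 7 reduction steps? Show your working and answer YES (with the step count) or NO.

Answer: NO — after 7 steps the term is IS(IK), not yet normal

Derivation:
  start: SS(KS)(SKI)(K(II(IS)))(IK)
  →1  S(SKI)(KS(SKI))(K(II(IS)))(IK)
  →2  SKI(K(II(IS)))(KS(SKI)(K(II(IS))))(IK)
  →3  K(K(II(IS)))(I(K(II(IS))))(KS(SKI)(K(II(IS))))(IK)
  →4  K(II(IS))(KS(SKI)(K(II(IS))))(IK)
  →5  II(IS)(IK)
  →6  I(IS)(IK)
  →7  IS(IK)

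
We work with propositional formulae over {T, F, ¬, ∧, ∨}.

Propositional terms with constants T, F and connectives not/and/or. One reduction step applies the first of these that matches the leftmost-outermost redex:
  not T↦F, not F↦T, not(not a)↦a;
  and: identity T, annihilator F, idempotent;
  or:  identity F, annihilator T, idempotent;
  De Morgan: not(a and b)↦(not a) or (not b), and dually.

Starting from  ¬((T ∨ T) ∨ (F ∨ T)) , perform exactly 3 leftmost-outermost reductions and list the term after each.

  start: ¬((T ∨ T) ∨ (F ∨ T))
  step 1: ¬(T ∨ T) ∧ ¬(F ∨ T)
  step 2: (¬T ∧ ¬T) ∧ ¬(F ∨ T)
  step 3: ¬T ∧ ¬(F ∨ T)

Answer: after 3 steps: ¬T ∧ ¬(F ∨ T)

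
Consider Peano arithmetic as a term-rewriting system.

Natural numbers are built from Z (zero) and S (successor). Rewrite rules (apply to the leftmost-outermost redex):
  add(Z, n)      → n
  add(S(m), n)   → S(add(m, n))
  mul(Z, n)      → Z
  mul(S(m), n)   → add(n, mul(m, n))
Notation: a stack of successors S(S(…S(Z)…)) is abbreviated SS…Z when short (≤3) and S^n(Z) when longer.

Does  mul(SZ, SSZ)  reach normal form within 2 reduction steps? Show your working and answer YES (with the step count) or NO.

Answer: NO — after 2 steps the term is S(add(SZ, mul(Z, SSZ))), not yet normal

Working:
  start: mul(SZ, SSZ)
  [1] add(SSZ, mul(Z, SSZ))
  [2] S(add(SZ, mul(Z, SSZ)))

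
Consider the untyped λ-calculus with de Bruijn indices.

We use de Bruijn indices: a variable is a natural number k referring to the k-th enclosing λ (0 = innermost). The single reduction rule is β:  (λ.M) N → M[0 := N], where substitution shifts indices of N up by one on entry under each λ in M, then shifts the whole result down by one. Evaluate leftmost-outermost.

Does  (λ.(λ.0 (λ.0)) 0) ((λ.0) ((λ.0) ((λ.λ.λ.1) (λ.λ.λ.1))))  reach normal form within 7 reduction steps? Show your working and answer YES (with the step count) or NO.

  start: (λ.(λ.0 (λ.0)) 0) ((λ.0) ((λ.0) ((λ.λ.λ.1) (λ.λ.λ.1))))
  step 1: (λ.0 (λ.0)) ((λ.0) ((λ.0) ((λ.λ.λ.1) (λ.λ.λ.1))))
  step 2: (λ.0) ((λ.0) ((λ.λ.λ.1) (λ.λ.λ.1))) (λ.0)
  step 3: (λ.0) ((λ.λ.λ.1) (λ.λ.λ.1)) (λ.0)
  step 4: (λ.λ.λ.1) (λ.λ.λ.1) (λ.0)
  step 5: (λ.λ.1) (λ.0)
  step 6: λ.λ.0

Answer: YES — reaches normal form λ.λ.0 in 6 ≤ 7 steps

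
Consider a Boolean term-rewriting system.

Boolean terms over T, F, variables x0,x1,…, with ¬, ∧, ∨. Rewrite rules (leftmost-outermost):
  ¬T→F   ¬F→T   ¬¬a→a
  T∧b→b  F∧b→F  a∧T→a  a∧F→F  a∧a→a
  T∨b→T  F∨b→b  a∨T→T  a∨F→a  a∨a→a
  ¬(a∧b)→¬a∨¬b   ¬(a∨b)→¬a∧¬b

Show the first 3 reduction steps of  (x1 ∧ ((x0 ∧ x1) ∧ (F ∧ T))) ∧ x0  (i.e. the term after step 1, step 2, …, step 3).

Answer: after 3 steps: F ∧ x0

Reduction:
  start: (x1 ∧ ((x0 ∧ x1) ∧ (F ∧ T))) ∧ x0
  →1  (x1 ∧ ((x0 ∧ x1) ∧ F)) ∧ x0
  →2  (x1 ∧ F) ∧ x0
  →3  F ∧ x0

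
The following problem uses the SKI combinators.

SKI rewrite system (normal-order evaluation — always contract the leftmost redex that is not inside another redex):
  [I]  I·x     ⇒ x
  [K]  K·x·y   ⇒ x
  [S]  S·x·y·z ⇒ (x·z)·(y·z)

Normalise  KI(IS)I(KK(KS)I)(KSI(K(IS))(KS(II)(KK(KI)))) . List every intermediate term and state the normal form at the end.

  start: KI(IS)I(KK(KS)I)(KSI(K(IS))(KS(II)(KK(KI))))
  [1] II(KK(KS)I)(KSI(K(IS))(KS(II)(KK(KI))))
  [2] I(KK(KS)I)(KSI(K(IS))(KS(II)(KK(KI))))
  [3] KK(KS)I(KSI(K(IS))(KS(II)(KK(KI))))
  [4] KI(KSI(K(IS))(KS(II)(KK(KI))))
  [5] I

Answer: normal form = I  (in 5 steps)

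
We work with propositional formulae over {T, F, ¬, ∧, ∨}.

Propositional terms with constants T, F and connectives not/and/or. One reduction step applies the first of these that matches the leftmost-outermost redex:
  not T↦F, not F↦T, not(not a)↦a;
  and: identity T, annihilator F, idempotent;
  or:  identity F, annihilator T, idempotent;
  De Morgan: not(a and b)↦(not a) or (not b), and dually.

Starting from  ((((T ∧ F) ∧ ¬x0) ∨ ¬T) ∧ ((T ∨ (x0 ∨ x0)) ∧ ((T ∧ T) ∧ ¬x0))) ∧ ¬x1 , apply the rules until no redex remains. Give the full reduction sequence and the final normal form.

  start: ((((T ∧ F) ∧ ¬x0) ∨ ¬T) ∧ ((T ∨ (x0 ∨ x0)) ∧ ((T ∧ T) ∧ ¬x0))) ∧ ¬x1
  [1] (((F ∧ ¬x0) ∨ ¬T) ∧ ((T ∨ (x0 ∨ x0)) ∧ ((T ∧ T) ∧ ¬x0))) ∧ ¬x1
  [2] ((F ∨ ¬T) ∧ ((T ∨ (x0 ∨ x0)) ∧ ((T ∧ T) ∧ ¬x0))) ∧ ¬x1
  [3] (¬T ∧ ((T ∨ (x0 ∨ x0)) ∧ ((T ∧ T) ∧ ¬x0))) ∧ ¬x1
  [4] (F ∧ ((T ∨ (x0 ∨ x0)) ∧ ((T ∧ T) ∧ ¬x0))) ∧ ¬x1
  [5] F ∧ ¬x1
  [6] F

Answer: normal form = F  (in 6 steps)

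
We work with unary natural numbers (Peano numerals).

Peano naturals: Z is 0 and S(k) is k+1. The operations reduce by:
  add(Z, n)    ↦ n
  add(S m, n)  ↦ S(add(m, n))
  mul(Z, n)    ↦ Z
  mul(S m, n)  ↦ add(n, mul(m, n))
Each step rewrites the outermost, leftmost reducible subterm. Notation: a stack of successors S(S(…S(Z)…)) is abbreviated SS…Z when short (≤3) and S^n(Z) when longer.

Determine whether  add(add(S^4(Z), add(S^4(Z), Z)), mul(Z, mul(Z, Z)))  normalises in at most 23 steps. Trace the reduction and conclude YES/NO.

Answer: YES — reaches normal form S^8(Z) in 20 ≤ 23 steps

Derivation:
  start: add(add(S^4(Z), add(S^4(Z), Z)), mul(Z, mul(Z, Z)))
  [1] add(S(add(SSSZ, add(S^4(Z), Z))), mul(Z, mul(Z, Z)))
  [2] S(add(add(SSSZ, add(S^4(Z), Z)), mul(Z, mul(Z, Z))))
  [3] S(add(S(add(SSZ, add(S^4(Z), Z))), mul(Z, mul(Z, Z))))
  [4] S(S(add(add(SSZ, add(S^4(Z), Z)), mul(Z, mul(Z, Z)))))
  [5] S(S(add(S(add(SZ, add(S^4(Z), Z))), mul(Z, mul(Z, Z)))))
  [6] S(S(S(add(add(SZ, add(S^4(Z), Z)), mul(Z, mul(Z, Z))))))
  [7] S(S(S(add(S(add(Z, add(S^4(Z), Z))), mul(Z, mul(Z, Z))))))
  [8] S(S(S(S(add(add(Z, add(S^4(Z), Z)), mul(Z, mul(Z, Z)))))))
  [9] S(S(S(S(add(add(S^4(Z), Z), mul(Z, mul(Z, Z)))))))
  [10] S(S(S(S(add(S(add(SSSZ, Z)), mul(Z, mul(Z, Z)))))))
  [11] S(S(S(S(S(add(add(SSSZ, Z), mul(Z, mul(Z, Z))))))))
  [12] S(S(S(S(S(add(S(add(SSZ, Z)), mul(Z, mul(Z, Z))))))))
  [13] S(S(S(S(S(S(add(add(SSZ, Z), mul(Z, mul(Z, Z)))))))))
  [14] S(S(S(S(S(S(add(S(add(SZ, Z)), mul(Z, mul(Z, Z)))))))))
  [15] S(S(S(S(S(S(S(add(add(SZ, Z), mul(Z, mul(Z, Z))))))))))
  [16] S(S(S(S(S(S(S(add(S(add(Z, Z)), mul(Z, mul(Z, Z))))))))))
  [17] S(S(S(S(S(S(S(S(add(add(Z, Z), mul(Z, mul(Z, Z)))))))))))
  [18] S(S(S(S(S(S(S(S(add(Z, mul(Z, mul(Z, Z)))))))))))
  [19] S(S(S(S(S(S(S(S(mul(Z, mul(Z, Z))))))))))
  [20] S^8(Z)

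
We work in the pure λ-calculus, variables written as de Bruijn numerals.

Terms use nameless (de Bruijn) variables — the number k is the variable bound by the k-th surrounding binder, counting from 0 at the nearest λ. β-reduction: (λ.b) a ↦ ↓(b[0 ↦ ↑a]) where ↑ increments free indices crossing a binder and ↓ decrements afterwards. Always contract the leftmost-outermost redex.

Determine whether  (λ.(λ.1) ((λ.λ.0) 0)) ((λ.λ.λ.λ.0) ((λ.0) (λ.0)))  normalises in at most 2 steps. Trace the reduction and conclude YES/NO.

  start: (λ.(λ.1) ((λ.λ.0) 0)) ((λ.λ.λ.λ.0) ((λ.0) (λ.0)))
  [1] (λ.(λ.λ.λ.λ.0) ((λ.0) (λ.0))) ((λ.λ.0) ((λ.λ.λ.λ.0) ((λ.0) (λ.0))))
  [2] (λ.λ.λ.λ.0) ((λ.0) (λ.0))

Answer: NO — after 2 steps the term is (λ.λ.λ.λ.0) ((λ.0) (λ.0)), not yet normal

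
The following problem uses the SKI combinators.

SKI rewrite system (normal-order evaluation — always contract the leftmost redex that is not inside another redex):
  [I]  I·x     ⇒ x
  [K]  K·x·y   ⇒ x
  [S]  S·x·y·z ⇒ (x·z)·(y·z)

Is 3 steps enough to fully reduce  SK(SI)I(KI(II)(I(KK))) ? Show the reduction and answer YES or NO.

Answer: NO — after 3 steps the term is KI(II)(I(KK)), not yet normal

Reduction:
  start: SK(SI)I(KI(II)(I(KK)))
  →1  KI(SII)(KI(II)(I(KK)))
  →2  I(KI(II)(I(KK)))
  →3  KI(II)(I(KK))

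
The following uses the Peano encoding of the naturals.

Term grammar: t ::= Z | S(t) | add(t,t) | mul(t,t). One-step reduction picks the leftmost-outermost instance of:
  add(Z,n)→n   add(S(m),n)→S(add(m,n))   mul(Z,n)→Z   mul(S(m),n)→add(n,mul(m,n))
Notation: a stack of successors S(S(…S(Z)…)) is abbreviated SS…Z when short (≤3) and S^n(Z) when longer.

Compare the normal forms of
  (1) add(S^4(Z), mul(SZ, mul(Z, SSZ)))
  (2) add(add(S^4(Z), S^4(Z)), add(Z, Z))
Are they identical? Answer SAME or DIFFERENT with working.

Answer: DIFFERENT — A ⇓ S^4(Z), B ⇓ S^8(Z)

Working:
Term A:
  start: add(S^4(Z), mul(SZ, mul(Z, SSZ)))
  →1  S(add(SSSZ, mul(SZ, mul(Z, SSZ))))
  →2  S(S(add(SSZ, mul(SZ, mul(Z, SSZ)))))
  →3  S(S(S(add(SZ, mul(SZ, mul(Z, SSZ))))))
  →4  S(S(S(S(add(Z, mul(SZ, mul(Z, SSZ)))))))
  →5  S(S(S(S(mul(SZ, mul(Z, SSZ))))))
  →6  S(S(S(S(add(mul(Z, SSZ), mul(Z, mul(Z, SSZ)))))))
  →7  S(S(S(S(add(Z, mul(Z, mul(Z, SSZ)))))))
  →8  S(S(S(S(mul(Z, mul(Z, SSZ))))))
  →9  S^4(Z)

Term B:
  start: add(add(S^4(Z), S^4(Z)), add(Z, Z))
  →1  add(S(add(SSSZ, S^4(Z))), add(Z, Z))
  →2  S(add(add(SSSZ, S^4(Z)), add(Z, Z)))
  →3  S(add(S(add(SSZ, S^4(Z))), add(Z, Z)))
  →4  S(S(add(add(SSZ, S^4(Z)), add(Z, Z))))
  →5  S(S(add(S(add(SZ, S^4(Z))), add(Z, Z))))
  →6  S(S(S(add(add(SZ, S^4(Z)), add(Z, Z)))))
  →7  S(S(S(add(S(add(Z, S^4(Z))), add(Z, Z)))))
  →8  S(S(S(S(add(add(Z, S^4(Z)), add(Z, Z))))))
  →9  S(S(S(S(add(S^4(Z), add(Z, Z))))))
  →10  S(S(S(S(S(add(SSSZ, add(Z, Z)))))))
  →11  S(S(S(S(S(S(add(SSZ, add(Z, Z))))))))
  →12  S(S(S(S(S(S(S(add(SZ, add(Z, Z)))))))))
  →13  S(S(S(S(S(S(S(S(add(Z, add(Z, Z))))))))))
  →14  S(S(S(S(S(S(S(S(add(Z, Z)))))))))
  →15  S^8(Z)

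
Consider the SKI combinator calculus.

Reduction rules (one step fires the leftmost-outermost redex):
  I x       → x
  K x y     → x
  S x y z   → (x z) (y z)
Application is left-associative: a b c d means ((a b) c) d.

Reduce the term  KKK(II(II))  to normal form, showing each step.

  start: KKK(II(II))
  step 1: K(II(II))
  step 2: K(I(II))
  step 3: K(II)
  step 4: KI

Answer: normal form = KI  (in 4 steps)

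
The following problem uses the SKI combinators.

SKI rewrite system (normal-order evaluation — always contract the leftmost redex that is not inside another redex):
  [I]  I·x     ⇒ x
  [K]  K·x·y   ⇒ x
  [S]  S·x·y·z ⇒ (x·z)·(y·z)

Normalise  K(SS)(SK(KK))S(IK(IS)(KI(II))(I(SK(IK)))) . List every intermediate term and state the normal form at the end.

  start: K(SS)(SK(KK))S(IK(IS)(KI(II))(I(SK(IK))))
  [1] SSS(IK(IS)(KI(II))(I(SK(IK))))
  [2] S(IK(IS)(KI(II))(I(SK(IK))))(S(IK(IS)(KI(II))(I(SK(IK)))))
  [3] S(K(IS)(KI(II))(I(SK(IK))))(S(IK(IS)(KI(II))(I(SK(IK)))))
  [4] S(IS(I(SK(IK))))(S(IK(IS)(KI(II))(I(SK(IK)))))
  [5] S(S(I(SK(IK))))(S(IK(IS)(KI(II))(I(SK(IK)))))
  [6] S(S(SK(IK)))(S(IK(IS)(KI(II))(I(SK(IK)))))
  [7] S(S(SKK))(S(IK(IS)(KI(II))(I(SK(IK)))))
  [8] S(S(SKK))(S(K(IS)(KI(II))(I(SK(IK)))))
  [9] S(S(SKK))(S(IS(I(SK(IK)))))
  [10] S(S(SKK))(S(S(I(SK(IK)))))
  [11] S(S(SKK))(S(S(SK(IK))))
  [12] S(S(SKK))(S(S(SKK)))

Answer: normal form = S(S(SKK))(S(S(SKK)))  (in 12 steps)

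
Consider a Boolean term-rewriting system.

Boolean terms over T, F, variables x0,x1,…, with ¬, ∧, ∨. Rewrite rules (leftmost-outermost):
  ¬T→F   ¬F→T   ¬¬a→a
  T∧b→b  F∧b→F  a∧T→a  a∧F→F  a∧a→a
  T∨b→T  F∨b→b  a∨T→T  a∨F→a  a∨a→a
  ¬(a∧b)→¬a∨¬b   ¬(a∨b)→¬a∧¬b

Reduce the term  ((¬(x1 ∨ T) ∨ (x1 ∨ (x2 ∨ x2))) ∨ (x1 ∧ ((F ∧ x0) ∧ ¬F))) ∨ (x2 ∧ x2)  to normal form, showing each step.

  start: ((¬(x1 ∨ T) ∨ (x1 ∨ (x2 ∨ x2))) ∨ (x1 ∧ ((F ∧ x0) ∧ ¬F))) ∨ (x2 ∧ x2)
  step 1: (((¬x1 ∧ ¬T) ∨ (x1 ∨ (x2 ∨ x2))) ∨ (x1 ∧ ((F ∧ x0) ∧ ¬F))) ∨ (x2 ∧ x2)
  step 2: (((¬x1 ∧ F) ∨ (x1 ∨ (x2 ∨ x2))) ∨ (x1 ∧ ((F ∧ x0) ∧ ¬F))) ∨ (x2 ∧ x2)
  step 3: ((F ∨ (x1 ∨ (x2 ∨ x2))) ∨ (x1 ∧ ((F ∧ x0) ∧ ¬F))) ∨ (x2 ∧ x2)
  step 4: ((x1 ∨ (x2 ∨ x2)) ∨ (x1 ∧ ((F ∧ x0) ∧ ¬F))) ∨ (x2 ∧ x2)
  step 5: ((x1 ∨ x2) ∨ (x1 ∧ ((F ∧ x0) ∧ ¬F))) ∨ (x2 ∧ x2)
  step 6: ((x1 ∨ x2) ∨ (x1 ∧ (F ∧ ¬F))) ∨ (x2 ∧ x2)
  step 7: ((x1 ∨ x2) ∨ (x1 ∧ F)) ∨ (x2 ∧ x2)
  step 8: ((x1 ∨ x2) ∨ F) ∨ (x2 ∧ x2)
  step 9: (x1 ∨ x2) ∨ (x2 ∧ x2)
  step 10: (x1 ∨ x2) ∨ x2

Answer: normal form = (x1 ∨ x2) ∨ x2  (in 10 steps)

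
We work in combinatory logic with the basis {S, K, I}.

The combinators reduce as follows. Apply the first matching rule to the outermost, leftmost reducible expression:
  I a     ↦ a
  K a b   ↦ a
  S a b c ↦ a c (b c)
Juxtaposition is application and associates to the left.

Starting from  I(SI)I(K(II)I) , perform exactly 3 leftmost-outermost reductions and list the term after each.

Answer: after 3 steps: K(II)I(I(K(II)I))

Reduction:
  start: I(SI)I(K(II)I)
  step 1: SII(K(II)I)
  step 2: I(K(II)I)(I(K(II)I))
  step 3: K(II)I(I(K(II)I))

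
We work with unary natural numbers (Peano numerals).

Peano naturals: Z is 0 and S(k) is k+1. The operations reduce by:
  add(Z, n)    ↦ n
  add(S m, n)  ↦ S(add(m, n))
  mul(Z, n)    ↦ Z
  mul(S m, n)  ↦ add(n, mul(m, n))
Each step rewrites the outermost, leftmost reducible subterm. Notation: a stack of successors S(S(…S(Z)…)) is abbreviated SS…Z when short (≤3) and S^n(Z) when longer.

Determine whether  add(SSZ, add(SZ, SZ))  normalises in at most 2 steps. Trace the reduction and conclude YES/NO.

  start: add(SSZ, add(SZ, SZ))
  [1] S(add(SZ, add(SZ, SZ)))
  [2] S(S(add(Z, add(SZ, SZ))))

Answer: NO — after 2 steps the term is S(S(add(Z, add(SZ, SZ)))), not yet normal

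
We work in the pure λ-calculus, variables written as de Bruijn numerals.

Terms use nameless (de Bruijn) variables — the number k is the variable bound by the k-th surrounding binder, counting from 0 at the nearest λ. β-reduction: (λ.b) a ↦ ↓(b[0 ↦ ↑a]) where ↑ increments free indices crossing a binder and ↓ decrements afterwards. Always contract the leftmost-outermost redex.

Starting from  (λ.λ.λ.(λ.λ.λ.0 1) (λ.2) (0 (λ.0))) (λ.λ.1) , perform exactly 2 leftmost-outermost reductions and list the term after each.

Answer: after 2 steps: λ.λ.(λ.λ.0 1) (0 (λ.0))

Derivation:
  start: (λ.λ.λ.(λ.λ.λ.0 1) (λ.2) (0 (λ.0))) (λ.λ.1)
  →1  λ.λ.(λ.λ.λ.0 1) (λ.2) (0 (λ.0))
  →2  λ.λ.(λ.λ.0 1) (0 (λ.0))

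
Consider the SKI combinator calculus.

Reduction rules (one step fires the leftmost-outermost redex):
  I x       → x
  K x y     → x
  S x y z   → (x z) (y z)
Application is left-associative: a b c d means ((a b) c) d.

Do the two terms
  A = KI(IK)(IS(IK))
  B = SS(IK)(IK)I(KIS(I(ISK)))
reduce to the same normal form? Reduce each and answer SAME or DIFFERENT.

Answer: SAME — A ⇓ SK, B ⇓ SK

Working:
Term A:
  start: KI(IK)(IS(IK))
  →1  I(IS(IK))
  →2  IS(IK)
  →3  S(IK)
  →4  SK

Term B:
  start: SS(IK)(IK)I(KIS(I(ISK)))
  →1  S(IK)(IK(IK))I(KIS(I(ISK)))
  →2  IKI(IK(IK)I)(KIS(I(ISK)))
  →3  KI(IK(IK)I)(KIS(I(ISK)))
  →4  I(KIS(I(ISK)))
  →5  KIS(I(ISK))
  →6  I(I(ISK))
  →7  I(ISK)
  →8  ISK
  →9  SK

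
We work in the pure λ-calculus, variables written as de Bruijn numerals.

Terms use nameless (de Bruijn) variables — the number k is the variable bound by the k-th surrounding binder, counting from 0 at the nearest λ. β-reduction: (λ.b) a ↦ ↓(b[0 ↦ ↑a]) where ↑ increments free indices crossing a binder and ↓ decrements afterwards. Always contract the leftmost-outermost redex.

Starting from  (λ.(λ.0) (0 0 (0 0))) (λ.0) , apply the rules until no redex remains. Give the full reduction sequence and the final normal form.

Answer: normal form = λ.0  (in 5 steps)

Derivation:
  start: (λ.(λ.0) (0 0 (0 0))) (λ.0)
  →1  (λ.0) ((λ.0) (λ.0) ((λ.0) (λ.0)))
  →2  (λ.0) (λ.0) ((λ.0) (λ.0))
  →3  (λ.0) ((λ.0) (λ.0))
  →4  (λ.0) (λ.0)
  →5  λ.0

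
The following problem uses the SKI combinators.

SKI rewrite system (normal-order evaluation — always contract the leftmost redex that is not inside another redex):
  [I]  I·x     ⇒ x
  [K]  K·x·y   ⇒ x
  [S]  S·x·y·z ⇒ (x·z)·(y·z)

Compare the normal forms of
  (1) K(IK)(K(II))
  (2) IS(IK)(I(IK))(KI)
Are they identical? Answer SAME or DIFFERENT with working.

Answer: DIFFERENT — A ⇓ K, B ⇓ KI

Derivation:
Term A:
  start: K(IK)(K(II))
  step 1: IK
  step 2: K

Term B:
  start: IS(IK)(I(IK))(KI)
  step 1: S(IK)(I(IK))(KI)
  step 2: IK(KI)(I(IK)(KI))
  step 3: K(KI)(I(IK)(KI))
  step 4: KI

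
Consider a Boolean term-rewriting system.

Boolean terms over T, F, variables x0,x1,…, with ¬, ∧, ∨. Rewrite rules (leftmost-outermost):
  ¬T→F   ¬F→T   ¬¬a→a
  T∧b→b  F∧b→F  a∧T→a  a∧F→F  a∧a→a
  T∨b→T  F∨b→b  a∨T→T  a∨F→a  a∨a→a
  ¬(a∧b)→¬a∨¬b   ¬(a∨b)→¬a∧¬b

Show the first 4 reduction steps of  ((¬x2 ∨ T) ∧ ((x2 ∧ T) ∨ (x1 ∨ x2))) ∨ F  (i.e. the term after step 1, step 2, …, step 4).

  start: ((¬x2 ∨ T) ∧ ((x2 ∧ T) ∨ (x1 ∨ x2))) ∨ F
  →1  (¬x2 ∨ T) ∧ ((x2 ∧ T) ∨ (x1 ∨ x2))
  →2  T ∧ ((x2 ∧ T) ∨ (x1 ∨ x2))
  →3  (x2 ∧ T) ∨ (x1 ∨ x2)
  →4  x2 ∨ (x1 ∨ x2)

Answer: after 4 steps: x2 ∨ (x1 ∨ x2)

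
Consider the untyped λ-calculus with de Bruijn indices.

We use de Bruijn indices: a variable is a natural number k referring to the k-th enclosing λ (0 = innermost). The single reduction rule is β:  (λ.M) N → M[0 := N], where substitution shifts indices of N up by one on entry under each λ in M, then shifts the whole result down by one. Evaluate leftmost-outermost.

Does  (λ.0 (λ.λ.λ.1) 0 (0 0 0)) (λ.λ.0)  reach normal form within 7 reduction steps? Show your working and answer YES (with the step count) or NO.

  start: (λ.0 (λ.λ.λ.1) 0 (0 0 0)) (λ.λ.0)
  step 1: (λ.λ.0) (λ.λ.λ.1) (λ.λ.0) ((λ.λ.0) (λ.λ.0) (λ.λ.0))
  step 2: (λ.0) (λ.λ.0) ((λ.λ.0) (λ.λ.0) (λ.λ.0))
  step 3: (λ.λ.0) ((λ.λ.0) (λ.λ.0) (λ.λ.0))
  step 4: λ.0

Answer: YES — reaches normal form λ.0 in 4 ≤ 7 steps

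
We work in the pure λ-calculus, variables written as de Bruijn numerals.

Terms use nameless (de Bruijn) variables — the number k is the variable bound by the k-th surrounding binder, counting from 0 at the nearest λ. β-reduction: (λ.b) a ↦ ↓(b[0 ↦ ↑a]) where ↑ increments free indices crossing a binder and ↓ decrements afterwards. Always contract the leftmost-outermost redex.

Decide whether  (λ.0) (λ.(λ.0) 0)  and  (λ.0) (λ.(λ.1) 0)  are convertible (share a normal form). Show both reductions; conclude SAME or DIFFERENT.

Term A:
  start: (λ.0) (λ.(λ.0) 0)
  step 1: λ.(λ.0) 0
  step 2: λ.0

Term B:
  start: (λ.0) (λ.(λ.1) 0)
  step 1: λ.(λ.1) 0
  step 2: λ.0

Answer: SAME — A ⇓ λ.0, B ⇓ λ.0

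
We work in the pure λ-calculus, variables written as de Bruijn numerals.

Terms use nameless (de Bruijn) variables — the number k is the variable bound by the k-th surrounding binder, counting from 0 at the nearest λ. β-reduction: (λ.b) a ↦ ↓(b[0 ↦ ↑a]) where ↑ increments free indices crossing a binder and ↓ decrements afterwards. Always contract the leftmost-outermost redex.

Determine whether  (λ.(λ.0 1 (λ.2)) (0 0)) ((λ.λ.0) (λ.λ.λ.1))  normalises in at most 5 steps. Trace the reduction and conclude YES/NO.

Answer: NO — after 5 steps the term is (λ.0) ((λ.λ.0) (λ.λ.λ.1)) (λ.(λ.λ.0) (λ.λ.λ.1)), not yet normal

Derivation:
  start: (λ.(λ.0 1 (λ.2)) (0 0)) ((λ.λ.0) (λ.λ.λ.1))
  [1] (λ.0 ((λ.λ.0) (λ.λ.λ.1)) (λ.(λ.λ.0) (λ.λ.λ.1))) ((λ.λ.0) (λ.λ.λ.1) ((λ.λ.0) (λ.λ.λ.1)))
  [2] (λ.λ.0) (λ.λ.λ.1) ((λ.λ.0) (λ.λ.λ.1)) ((λ.λ.0) (λ.λ.λ.1)) (λ.(λ.λ.0) (λ.λ.λ.1))
  [3] (λ.0) ((λ.λ.0) (λ.λ.λ.1)) ((λ.λ.0) (λ.λ.λ.1)) (λ.(λ.λ.0) (λ.λ.λ.1))
  [4] (λ.λ.0) (λ.λ.λ.1) ((λ.λ.0) (λ.λ.λ.1)) (λ.(λ.λ.0) (λ.λ.λ.1))
  [5] (λ.0) ((λ.λ.0) (λ.λ.λ.1)) (λ.(λ.λ.0) (λ.λ.λ.1))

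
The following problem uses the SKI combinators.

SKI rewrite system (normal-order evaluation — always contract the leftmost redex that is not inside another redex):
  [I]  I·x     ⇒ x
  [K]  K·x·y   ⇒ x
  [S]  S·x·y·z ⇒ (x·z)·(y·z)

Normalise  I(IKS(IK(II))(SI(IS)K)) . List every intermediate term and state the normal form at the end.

Answer: normal form = S(K(SK))  (in 6 steps)

Reduction:
  start: I(IKS(IK(II))(SI(IS)K))
  step 1: IKS(IK(II))(SI(IS)K)
  step 2: KS(IK(II))(SI(IS)K)
  step 3: S(SI(IS)K)
  step 4: S(IK(ISK))
  step 5: S(K(ISK))
  step 6: S(K(SK))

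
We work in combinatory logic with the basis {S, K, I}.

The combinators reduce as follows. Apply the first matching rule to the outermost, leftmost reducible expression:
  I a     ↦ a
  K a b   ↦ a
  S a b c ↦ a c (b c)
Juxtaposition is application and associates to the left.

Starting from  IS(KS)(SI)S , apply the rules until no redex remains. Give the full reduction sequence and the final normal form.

Answer: normal form = S(SIS)  (in 3 steps)

Working:
  start: IS(KS)(SI)S
  step 1: S(KS)(SI)S
  step 2: KSS(SIS)
  step 3: S(SIS)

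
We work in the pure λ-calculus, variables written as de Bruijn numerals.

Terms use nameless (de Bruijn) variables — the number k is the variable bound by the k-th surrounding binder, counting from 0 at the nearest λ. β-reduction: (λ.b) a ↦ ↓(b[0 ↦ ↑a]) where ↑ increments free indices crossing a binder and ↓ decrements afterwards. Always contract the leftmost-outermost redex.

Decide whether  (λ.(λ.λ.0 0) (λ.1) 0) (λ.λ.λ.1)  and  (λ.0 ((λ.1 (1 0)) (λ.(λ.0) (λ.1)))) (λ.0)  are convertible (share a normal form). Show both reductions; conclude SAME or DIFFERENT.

Answer: SAME — A ⇓ λ.λ.1, B ⇓ λ.λ.1

Reduction:
Term A:
  start: (λ.(λ.λ.0 0) (λ.1) 0) (λ.λ.λ.1)
  step 1: (λ.λ.0 0) (λ.λ.λ.λ.1) (λ.λ.λ.1)
  step 2: (λ.0 0) (λ.λ.λ.1)
  step 3: (λ.λ.λ.1) (λ.λ.λ.1)
  step 4: λ.λ.1

Term B:
  start: (λ.0 ((λ.1 (1 0)) (λ.(λ.0) (λ.1)))) (λ.0)
  step 1: (λ.0) ((λ.(λ.0) ((λ.0) 0)) (λ.(λ.0) (λ.1)))
  step 2: (λ.(λ.0) ((λ.0) 0)) (λ.(λ.0) (λ.1))
  step 3: (λ.0) ((λ.0) (λ.(λ.0) (λ.1)))
  step 4: (λ.0) (λ.(λ.0) (λ.1))
  step 5: λ.(λ.0) (λ.1)
  step 6: λ.λ.1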